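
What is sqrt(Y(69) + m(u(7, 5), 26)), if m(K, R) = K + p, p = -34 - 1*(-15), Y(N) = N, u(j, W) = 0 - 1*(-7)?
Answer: sqrt(57) ≈ 7.5498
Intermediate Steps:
u(j, W) = 7 (u(j, W) = 0 + 7 = 7)
p = -19 (p = -34 + 15 = -19)
m(K, R) = -19 + K (m(K, R) = K - 19 = -19 + K)
sqrt(Y(69) + m(u(7, 5), 26)) = sqrt(69 + (-19 + 7)) = sqrt(69 - 12) = sqrt(57)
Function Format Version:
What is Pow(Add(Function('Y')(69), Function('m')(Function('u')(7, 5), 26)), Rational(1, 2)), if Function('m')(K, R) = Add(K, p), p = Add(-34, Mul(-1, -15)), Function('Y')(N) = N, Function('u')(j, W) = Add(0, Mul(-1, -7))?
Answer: Pow(57, Rational(1, 2)) ≈ 7.5498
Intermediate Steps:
Function('u')(j, W) = 7 (Function('u')(j, W) = Add(0, 7) = 7)
p = -19 (p = Add(-34, 15) = -19)
Function('m')(K, R) = Add(-19, K) (Function('m')(K, R) = Add(K, -19) = Add(-19, K))
Pow(Add(Function('Y')(69), Function('m')(Function('u')(7, 5), 26)), Rational(1, 2)) = Pow(Add(69, Add(-19, 7)), Rational(1, 2)) = Pow(Add(69, -12), Rational(1, 2)) = Pow(57, Rational(1, 2))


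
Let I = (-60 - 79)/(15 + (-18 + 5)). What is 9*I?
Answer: -1251/2 ≈ -625.50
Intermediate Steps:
I = -139/2 (I = -139/(15 - 13) = -139/2 ≈ -69.500)
9*I = 9*(-139/2) = -1251/2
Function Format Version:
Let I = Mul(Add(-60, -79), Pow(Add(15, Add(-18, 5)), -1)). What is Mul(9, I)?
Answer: Rational(-1251, 2) ≈ -625.50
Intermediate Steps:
I = Rational(-139, 2) (I = Mul(-139, Pow(Add(15, -13), -1)) = Mul(-139, Pow(2, -1)) = Mul(-139, Rational(1, 2)) = Rational(-139, 2) ≈ -69.500)
Mul(9, I) = Mul(9, Rational(-139, 2)) = Rational(-1251, 2)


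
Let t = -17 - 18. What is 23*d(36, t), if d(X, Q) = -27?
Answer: -621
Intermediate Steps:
t = -35
23*d(36, t) = 23*(-27) = -621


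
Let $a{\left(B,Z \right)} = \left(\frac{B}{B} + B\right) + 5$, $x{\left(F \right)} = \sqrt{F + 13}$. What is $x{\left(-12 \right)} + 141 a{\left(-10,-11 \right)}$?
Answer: $-563$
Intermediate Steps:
$x{\left(F \right)} = \sqrt{13 + F}$
$a{\left(B,Z \right)} = 6 + B$ ($a{\left(B,Z \right)} = \left(1 + B\right) + 5 = 6 + B$)
$x{\left(-12 \right)} + 141 a{\left(-10,-11 \right)} = \sqrt{13 - 12} + 141 \left(6 - 10\right) = \sqrt{1} + 141 \left(-4\right) = 1 - 564 = -563$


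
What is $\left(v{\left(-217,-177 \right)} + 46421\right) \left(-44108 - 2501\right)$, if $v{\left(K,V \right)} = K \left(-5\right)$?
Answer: $-2214207154$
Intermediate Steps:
$v{\left(K,V \right)} = - 5 K$
$\left(v{\left(-217,-177 \right)} + 46421\right) \left(-44108 - 2501\right) = \left(\left(-5\right) \left(-217\right) + 46421\right) \left(-44108 - 2501\right) = \left(1085 + 46421\right) \left(-46609\right) = 47506 \left(-46609\right) = -2214207154$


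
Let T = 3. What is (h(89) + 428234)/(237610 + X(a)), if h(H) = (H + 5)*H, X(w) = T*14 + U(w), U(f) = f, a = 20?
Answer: 54575/29709 ≈ 1.8370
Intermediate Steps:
X(w) = 42 + w (X(w) = 3*14 + w = 42 + w)
h(H) = H*(5 + H) (h(H) = (5 + H)*H = H*(5 + H))
(h(89) + 428234)/(237610 + X(a)) = (89*(5 + 89) + 428234)/(237610 + (42 + 20)) = (89*94 + 428234)/(237610 + 62) = (8366 + 428234)/237672 = 436600*(1/237672) = 54575/29709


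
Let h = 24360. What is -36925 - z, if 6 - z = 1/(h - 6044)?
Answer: -676428195/18316 ≈ -36931.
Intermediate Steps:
z = 109895/18316 (z = 6 - 1/(24360 - 6044) = 6 - 1/18316 = 109895/18316 ≈ 5.9999)
-36925 - z = -36925 - 1*109895/18316 = -36925 - 109895/18316 = -676428195/18316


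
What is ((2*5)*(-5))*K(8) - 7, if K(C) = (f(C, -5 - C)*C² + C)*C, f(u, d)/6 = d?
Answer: 1993593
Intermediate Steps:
f(u, d) = 6*d
K(C) = C*(C + C²*(-30 - 6*C)) (K(C) = ((6*(-5 - C))*C² + C)*C = ((-30 - 6*C)*C² + C)*C = (C²*(-30 - 6*C) + C)*C = (C + C²*(-30 - 6*C))*C = C*(C + C²*(-30 - 6*C)))
((2*5)*(-5))*K(8) - 7 = ((2*5)*(-5))*(8²*(1 - 6*8*(5 + 8))) - 7 = (10*(-5))*(64*(1 - 6*8*13)) - 7 = -3200*(1 - 624) - 7 = -3200*(-623) - 7 = -50*(-39872) - 7 = 1993600 - 7 = 1993593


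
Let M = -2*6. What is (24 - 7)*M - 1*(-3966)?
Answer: 3762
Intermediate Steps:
M = -12
(24 - 7)*M - 1*(-3966) = (24 - 7)*(-12) - 1*(-3966) = 17*(-12) + 3966 = -204 + 3966 = 3762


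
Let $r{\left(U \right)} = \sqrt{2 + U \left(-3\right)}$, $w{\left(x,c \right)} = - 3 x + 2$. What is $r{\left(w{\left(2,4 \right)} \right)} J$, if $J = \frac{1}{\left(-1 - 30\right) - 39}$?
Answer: $- \frac{\sqrt{14}}{70} \approx -0.053452$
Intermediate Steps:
$w{\left(x,c \right)} = 2 - 3 x$
$J = - \frac{1}{70}$ ($J = \frac{1}{\left(-1 - 30\right) - 39} = \frac{1}{-31 - 39} = \frac{1}{-70} = - \frac{1}{70} \approx -0.014286$)
$r{\left(U \right)} = \sqrt{2 - 3 U}$
$r{\left(w{\left(2,4 \right)} \right)} J = \sqrt{2 - 3 \left(2 - 6\right)} \left(- \frac{1}{70}\right) = \sqrt{2 - -12} \left(- \frac{1}{70}\right) = \sqrt{2 + 12} \left(- \frac{1}{70}\right) = \sqrt{14} \left(- \frac{1}{70}\right) = - \frac{\sqrt{14}}{70}$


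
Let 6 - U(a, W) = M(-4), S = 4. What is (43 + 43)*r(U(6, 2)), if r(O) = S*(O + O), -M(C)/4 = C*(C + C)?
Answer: 92192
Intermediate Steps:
M(C) = -8*C² (M(C) = -4*C*(C + C) = -4*C*2*C = -8*C²)
U(a, W) = 134 (U(a, W) = 6 - (-8)*(-4)² = 6 - (-8)*16 = 6 - 1*(-128) = 6 + 128 = 134)
r(O) = 8*O (r(O) = 4*(O + O) = 4*(2*O) = 8*O)
(43 + 43)*r(U(6, 2)) = (43 + 43)*(8*134) = 86*1072 = 92192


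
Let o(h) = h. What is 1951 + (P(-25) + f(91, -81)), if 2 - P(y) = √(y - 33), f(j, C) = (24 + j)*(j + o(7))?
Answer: 13223 - I*√58 ≈ 13223.0 - 7.6158*I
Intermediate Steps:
f(j, C) = (7 + j)*(24 + j) (f(j, C) = (24 + j)*(j + 7) = (24 + j)*(7 + j) = (7 + j)*(24 + j))
P(y) = 2 - √(-33 + y) (P(y) = 2 - √(y - 33) = 2 - √(-33 + y))
1951 + (P(-25) + f(91, -81)) = 1951 + ((2 - √(-33 - 25)) + (168 + 91² + 31*91)) = 1951 + ((2 - √(-58)) + (168 + 8281 + 2821)) = 1951 + ((2 - I*√58) + 11270) = 1951 + (11272 - I*√58) = 13223 - I*√58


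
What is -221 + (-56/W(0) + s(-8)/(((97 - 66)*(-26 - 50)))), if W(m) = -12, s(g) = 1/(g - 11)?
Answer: -29051833/134292 ≈ -216.33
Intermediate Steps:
s(g) = 1/(-11 + g)
-221 + (-56/W(0) + s(-8)/(((97 - 66)*(-26 - 50)))) = -221 + (-56/(-12) + 1/((-11 - 8)*(((97 - 66)*(-26 - 50))))) = -221 + (-56*(-1/12) + 1/((-19)*((31*(-76))))) = -221 + (14/3 - 1/19/(-2356)) = -221 + (14/3 - 1/19*(-1/2356)) = -221 + (14/3 + 1/44764) = -221 + 626699/134292 = -29051833/134292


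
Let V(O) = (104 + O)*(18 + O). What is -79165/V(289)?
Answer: -79165/120651 ≈ -0.65615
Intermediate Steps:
V(O) = (18 + O)*(104 + O)
-79165/V(289) = -79165/(1872 + 289² + 122*289) = -79165/(1872 + 83521 + 35258) = -79165/120651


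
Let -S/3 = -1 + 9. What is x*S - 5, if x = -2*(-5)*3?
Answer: -725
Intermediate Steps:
S = -24 (S = -3*(-1 + 9) = -3*8 = -24)
x = 30 (x = 10*3 = 30)
x*S - 5 = 30*(-24) - 5 = -720 - 5 = -725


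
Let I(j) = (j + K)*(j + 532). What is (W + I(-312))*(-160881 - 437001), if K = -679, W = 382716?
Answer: -98468773872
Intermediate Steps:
I(j) = (-679 + j)*(532 + j) (I(j) = (j - 679)*(j + 532) = (-679 + j)*(532 + j))
(W + I(-312))*(-160881 - 437001) = (382716 + (-361228 + (-312)² - 147*(-312)))*(-160881 - 437001) = (382716 + (-361228 + 97344 + 45864))*(-597882) = (382716 - 218020)*(-597882) = 164696*(-597882) = -98468773872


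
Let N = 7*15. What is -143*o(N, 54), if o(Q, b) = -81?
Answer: 11583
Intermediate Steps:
N = 105
-143*o(N, 54) = -143*(-81) = 11583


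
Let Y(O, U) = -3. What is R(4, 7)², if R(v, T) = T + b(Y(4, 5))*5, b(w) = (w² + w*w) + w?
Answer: 6724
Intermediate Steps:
b(w) = w + 2*w² (b(w) = (w² + w²) + w = 2*w² + w = w + 2*w²)
R(v, T) = 75 + T (R(v, T) = T - 3*(1 + 2*(-3))*5 = T - 3*(1 - 6)*5 = T - 3*(-5)*5 = T + 15*5 = T + 75 = 75 + T)
R(4, 7)² = (75 + 7)² = 82² = 6724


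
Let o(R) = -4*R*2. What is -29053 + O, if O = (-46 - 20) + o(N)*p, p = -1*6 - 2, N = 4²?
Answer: -28095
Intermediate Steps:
N = 16
o(R) = -8*R
p = -8 (p = -6 - 2 = -8)
O = 958 (O = (-46 - 20) - 8*16*(-8) = -66 - 128*(-8) = -66 + 1024 = 958)
-29053 + O = -29053 + 958 = -28095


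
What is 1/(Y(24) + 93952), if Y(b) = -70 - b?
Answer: 1/93858 ≈ 1.0654e-5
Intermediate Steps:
1/(Y(24) + 93952) = 1/((-70 - 1*24) + 93952) = 1/((-70 - 24) + 93952) = 1/(-94 + 93952) = 1/93858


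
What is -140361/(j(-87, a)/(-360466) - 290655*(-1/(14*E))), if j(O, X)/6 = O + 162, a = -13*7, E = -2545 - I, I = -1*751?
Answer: 70597403798012/5821252635 ≈ 12128.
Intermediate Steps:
I = -751
E = -1794 (E = -2545 - 1*(-751) = -2545 + 751 = -1794)
a = -91
j(O, X) = 972 + 6*O (j(O, X) = 6*(O + 162) = 6*(162 + O) = 972 + 6*O)
-140361/(j(-87, a)/(-360466) - 290655*(-1/(14*E))) = -140361/((972 + 6*(-87))/(-360466) - 290655/((-1794*(-14)))) = -140361/((972 - 522)*(-1/360466) - 290655/25116) = -140361/(450*(-1/360466) - 290655*1/25116) = -140361/(-225/180233 - 96885/8372) = -140361/(-17463757905/1508910676) = -140361*(-1508910676/17463757905) = 70597403798012/5821252635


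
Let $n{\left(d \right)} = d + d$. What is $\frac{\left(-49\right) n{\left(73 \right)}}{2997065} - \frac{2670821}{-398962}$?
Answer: $\frac{8001769966217}{1195715046530} \approx 6.692$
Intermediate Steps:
$n{\left(d \right)} = 2 d$
$\frac{\left(-49\right) n{\left(73 \right)}}{2997065} - \frac{2670821}{-398962} = \frac{\left(-49\right) 2 \cdot 73}{2997065} - \frac{2670821}{-398962} = \left(-49\right) 146 \cdot \frac{1}{2997065} - - \frac{2670821}{398962} = \left(-7154\right) \frac{1}{2997065} + \frac{2670821}{398962} = - \frac{7154}{2997065} + \frac{2670821}{398962} = \frac{8001769966217}{1195715046530}$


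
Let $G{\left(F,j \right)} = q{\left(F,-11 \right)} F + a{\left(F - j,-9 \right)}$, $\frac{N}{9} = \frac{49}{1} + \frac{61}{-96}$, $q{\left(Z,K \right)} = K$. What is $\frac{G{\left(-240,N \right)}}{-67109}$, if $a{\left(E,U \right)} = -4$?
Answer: $- \frac{2636}{67109} \approx -0.039279$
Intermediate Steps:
$N = \frac{13929}{32}$ ($N = 9 \left(\frac{49}{1} + \frac{61}{-96}\right) = 9 \left(49 \cdot 1 + 61 \left(- \frac{1}{96}\right)\right) = 9 \left(49 - \frac{61}{96}\right) = 9 \cdot \frac{4643}{96} = \frac{13929}{32} \approx 435.28$)
$G{\left(F,j \right)} = -4 - 11 F$ ($G{\left(F,j \right)} = - 11 F - 4 = -4 - 11 F$)
$\frac{G{\left(-240,N \right)}}{-67109} = \frac{-4 - -2640}{-67109} = \left(-4 + 2640\right) \left(- \frac{1}{67109}\right) = 2636 \left(- \frac{1}{67109}\right) = - \frac{2636}{67109}$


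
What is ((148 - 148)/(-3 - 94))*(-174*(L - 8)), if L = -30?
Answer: 0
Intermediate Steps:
((148 - 148)/(-3 - 94))*(-174*(L - 8)) = ((148 - 148)/(-3 - 94))*(-174*(-30 - 8)) = (0/(-97))*(-174*(-38)) = (0*(-1/97))*6612 = 0*6612 = 0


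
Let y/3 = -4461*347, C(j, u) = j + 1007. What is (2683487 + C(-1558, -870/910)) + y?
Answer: -1960965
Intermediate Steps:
C(j, u) = 1007 + j
y = -4643901 (y = 3*(-4461*347) = 3*(-1547967) = -4643901)
(2683487 + C(-1558, -870/910)) + y = (2683487 + (1007 - 1558)) - 4643901 = (2683487 - 551) - 4643901 = 2682936 - 4643901 = -1960965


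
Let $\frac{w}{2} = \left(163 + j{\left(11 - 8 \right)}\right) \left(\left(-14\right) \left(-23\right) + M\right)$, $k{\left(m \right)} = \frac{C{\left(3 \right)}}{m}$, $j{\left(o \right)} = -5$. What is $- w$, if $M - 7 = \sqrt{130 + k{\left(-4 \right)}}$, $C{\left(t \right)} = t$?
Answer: $-103964 - 158 \sqrt{517} \approx -1.0756 \cdot 10^{5}$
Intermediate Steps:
$k{\left(m \right)} = \frac{3}{m}$
$M = 7 + \frac{\sqrt{517}}{2}$ ($M = 7 + \sqrt{130 + \frac{3}{-4}} = 7 + \sqrt{130 + 3 \left(- \frac{1}{4}\right)} = 7 + \sqrt{130 - \frac{3}{4}} = 7 + \sqrt{\frac{517}{4}} = 7 + \frac{\sqrt{517}}{2} \approx 18.369$)
$w = 103964 + 158 \sqrt{517}$ ($w = 2 \left(163 - 5\right) \left(\left(-14\right) \left(-23\right) + \left(7 + \frac{\sqrt{517}}{2}\right)\right) = 2 \cdot 158 \left(322 + \left(7 + \frac{\sqrt{517}}{2}\right)\right) = 2 \cdot 158 \left(329 + \frac{\sqrt{517}}{2}\right) = 2 \left(51982 + 79 \sqrt{517}\right) = 103964 + 158 \sqrt{517} \approx 1.0756 \cdot 10^{5}$)
$- w = - (103964 + 158 \sqrt{517}) = -103964 - 158 \sqrt{517}$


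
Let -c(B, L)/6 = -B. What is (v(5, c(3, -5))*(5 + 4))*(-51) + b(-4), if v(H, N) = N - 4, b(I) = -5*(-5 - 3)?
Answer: -6386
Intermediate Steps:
c(B, L) = 6*B (c(B, L) = -(-6)*B = 6*B)
b(I) = 40 (b(I) = -5*(-8) = 40)
v(H, N) = -4 + N
(v(5, c(3, -5))*(5 + 4))*(-51) + b(-4) = ((-4 + 6*3)*(5 + 4))*(-51) + 40 = ((-4 + 18)*9)*(-51) + 40 = (14*9)*(-51) + 40 = 126*(-51) + 40 = -6426 + 40 = -6386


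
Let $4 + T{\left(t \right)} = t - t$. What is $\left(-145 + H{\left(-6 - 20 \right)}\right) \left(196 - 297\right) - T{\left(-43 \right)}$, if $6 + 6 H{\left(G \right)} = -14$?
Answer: $\frac{44957}{3} \approx 14986.0$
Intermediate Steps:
$H{\left(G \right)} = - \frac{10}{3}$ ($H{\left(G \right)} = -1 + \frac{1}{6} \left(-14\right) = -1 - \frac{7}{3} = - \frac{10}{3}$)
$T{\left(t \right)} = -4$ ($T{\left(t \right)} = -4 + \left(t - t\right) = -4 + 0 = -4$)
$\left(-145 + H{\left(-6 - 20 \right)}\right) \left(196 - 297\right) - T{\left(-43 \right)} = \left(-145 - \frac{10}{3}\right) \left(196 - 297\right) - -4 = \left(- \frac{445}{3}\right) \left(-101\right) + 4 = \frac{44945}{3} + 4 = \frac{44957}{3}$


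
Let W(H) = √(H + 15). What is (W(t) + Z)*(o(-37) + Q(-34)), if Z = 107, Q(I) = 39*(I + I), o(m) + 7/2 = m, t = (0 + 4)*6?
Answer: -576195/2 - 5385*√39/2 ≈ -3.0491e+5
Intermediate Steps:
t = 24 (t = 4*6 = 24)
o(m) = -7/2 + m
Q(I) = 78*I (Q(I) = 39*(2*I) = 78*I)
W(H) = √(15 + H)
(W(t) + Z)*(o(-37) + Q(-34)) = (√(15 + 24) + 107)*((-7/2 - 37) + 78*(-34)) = (√39 + 107)*(-81/2 - 2652) = (107 + √39)*(-5385/2) = -576195/2 - 5385*√39/2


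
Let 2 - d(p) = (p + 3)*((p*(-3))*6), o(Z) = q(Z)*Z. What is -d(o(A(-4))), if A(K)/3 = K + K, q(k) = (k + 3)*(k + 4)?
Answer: -1828370882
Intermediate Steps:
q(k) = (3 + k)*(4 + k)
A(K) = 6*K (A(K) = 3*(K + K) = 3*(2*K) = 6*K)
o(Z) = Z*(12 + Z² + 7*Z) (o(Z) = (12 + Z² + 7*Z)*Z = Z*(12 + Z² + 7*Z))
d(p) = 2 + 18*p*(3 + p) (d(p) = 2 - (p + 3)*(p*(-3))*6 = 2 - (3 + p)*-3*p*6 = 2 - (3 + p)*(-18*p) = 2 - (-18)*p*(3 + p) = 2 + 18*p*(3 + p))
-d(o(A(-4))) = -(2 + 18*((6*(-4))*(12 + (6*(-4))² + 7*(6*(-4))))² + 54*((6*(-4))*(12 + (6*(-4))² + 7*(6*(-4))))) = -(2 + 18*(-24*(12 + (-24)² + 7*(-24)))² + 54*(-24*(12 + (-24)² + 7*(-24)))) = -(2 + 18*(-24*(12 + 576 - 168))² + 54*(-24*(12 + 576 - 168))) = -(2 + 18*(-24*420)² + 54*(-24*420)) = -(2 + 18*(-10080)² + 54*(-10080)) = -(2 + 18*101606400 - 544320) = -(2 + 1828915200 - 544320) = -1*1828370882 = -1828370882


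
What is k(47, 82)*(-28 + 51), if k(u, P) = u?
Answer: 1081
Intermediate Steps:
k(47, 82)*(-28 + 51) = 47*(-28 + 51) = 47*23 = 1081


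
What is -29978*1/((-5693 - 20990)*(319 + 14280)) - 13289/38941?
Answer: -398115206655/1166867415469 ≈ -0.34118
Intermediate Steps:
-29978*1/((-5693 - 20990)*(319 + 14280)) - 13289/38941 = -29978/((-26683*14599)) - 13289*1/38941 = -29978/(-389545117) - 13289/38941 = -29978*(-1/389545117) - 13289/38941 = 2306/29965009 - 13289/38941 = -398115206655/1166867415469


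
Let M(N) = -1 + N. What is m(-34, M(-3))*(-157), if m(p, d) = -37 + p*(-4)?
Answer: -15543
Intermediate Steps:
m(p, d) = -37 - 4*p
m(-34, M(-3))*(-157) = (-37 - 4*(-34))*(-157) = (-37 + 136)*(-157) = 99*(-157) = -15543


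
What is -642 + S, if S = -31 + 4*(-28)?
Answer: -785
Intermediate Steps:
S = -143 (S = -31 - 112 = -143)
-642 + S = -642 - 143 = -785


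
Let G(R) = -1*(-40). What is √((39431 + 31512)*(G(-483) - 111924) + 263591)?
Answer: I*√7937123021 ≈ 89091.0*I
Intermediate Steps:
G(R) = 40
√((39431 + 31512)*(G(-483) - 111924) + 263591) = √((39431 + 31512)*(40 - 111924) + 263591) = √(70943*(-111884) + 263591) = √(-7937386612 + 263591) = √(-7937123021) = I*√7937123021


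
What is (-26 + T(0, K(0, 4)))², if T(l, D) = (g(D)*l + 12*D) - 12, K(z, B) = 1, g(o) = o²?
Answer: 676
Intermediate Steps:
T(l, D) = -12 + 12*D + l*D² (T(l, D) = (D²*l + 12*D) - 12 = (l*D² + 12*D) - 12 = (12*D + l*D²) - 12 = -12 + 12*D + l*D²)
(-26 + T(0, K(0, 4)))² = (-26 + (-12 + 12*1 + 0*1²))² = (-26 + (-12 + 12 + 0*1))² = (-26 + (-12 + 12 + 0))² = (-26 + 0)² = (-26)² = 676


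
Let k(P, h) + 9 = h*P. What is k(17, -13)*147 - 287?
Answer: -34097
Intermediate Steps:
k(P, h) = -9 + P*h (k(P, h) = -9 + h*P = -9 + P*h)
k(17, -13)*147 - 287 = (-9 + 17*(-13))*147 - 287 = (-9 - 221)*147 - 287 = -230*147 - 287 = -33810 - 287 = -34097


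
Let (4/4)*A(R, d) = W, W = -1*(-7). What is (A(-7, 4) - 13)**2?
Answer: 36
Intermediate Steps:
W = 7
A(R, d) = 7
(A(-7, 4) - 13)**2 = (7 - 13)**2 = (-6)**2 = 36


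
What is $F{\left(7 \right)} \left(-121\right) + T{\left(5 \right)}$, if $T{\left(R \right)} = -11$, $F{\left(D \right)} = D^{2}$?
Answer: $-5940$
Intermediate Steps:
$F{\left(7 \right)} \left(-121\right) + T{\left(5 \right)} = 7^{2} \left(-121\right) - 11 = 49 \left(-121\right) - 11 = -5929 - 11 = -5940$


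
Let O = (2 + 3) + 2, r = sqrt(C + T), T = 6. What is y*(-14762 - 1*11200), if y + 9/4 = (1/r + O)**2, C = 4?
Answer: -12163197/10 - 181734*sqrt(10)/5 ≈ -1.3313e+6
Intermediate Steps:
r = sqrt(10) (r = sqrt(4 + 6) = sqrt(10) ≈ 3.1623)
O = 7 (O = 5 + 2 = 7)
y = -9/4 + (7 + sqrt(10)/10)**2 (y = -9/4 + (1/(sqrt(10)) + 7)**2 = -9/4 + (sqrt(10)/10 + 7)**2 = -9/4 + (7 + sqrt(10)/10)**2 ≈ 51.277)
y*(-14762 - 1*11200) = (937/20 + 7*sqrt(10)/5)*(-14762 - 1*11200) = (937/20 + 7*sqrt(10)/5)*(-14762 - 11200) = (937/20 + 7*sqrt(10)/5)*(-25962) = -12163197/10 - 181734*sqrt(10)/5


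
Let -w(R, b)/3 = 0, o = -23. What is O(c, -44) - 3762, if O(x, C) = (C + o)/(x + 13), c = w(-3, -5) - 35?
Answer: -82697/22 ≈ -3759.0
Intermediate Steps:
w(R, b) = 0 (w(R, b) = -3*0 = 0)
c = -35 (c = 0 - 35 = -35)
O(x, C) = (-23 + C)/(13 + x) (O(x, C) = (C - 23)/(x + 13) = (-23 + C)/(13 + x))
O(c, -44) - 3762 = (-23 - 44)/(13 - 35) - 3762 = -67/(-22) - 3762 = -1/22*(-67) - 3762 = 67/22 - 3762 = -82697/22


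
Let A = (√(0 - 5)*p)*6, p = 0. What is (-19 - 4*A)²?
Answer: 361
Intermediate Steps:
A = 0 (A = (√(0 - 5)*0)*6 = (√(-5)*0)*6 = ((I*√5)*0)*6 = 0*6 = 0)
(-19 - 4*A)² = (-19 - 4*0)² = (-19 + 0)² = (-19)² = 361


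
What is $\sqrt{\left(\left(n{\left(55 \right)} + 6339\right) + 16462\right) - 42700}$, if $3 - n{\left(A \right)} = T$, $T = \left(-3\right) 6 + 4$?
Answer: $i \sqrt{19882} \approx 141.0 i$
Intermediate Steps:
$T = -14$ ($T = -18 + 4 = -14$)
$n{\left(A \right)} = 17$ ($n{\left(A \right)} = 3 - -14 = 3 + 14 = 17$)
$\sqrt{\left(\left(n{\left(55 \right)} + 6339\right) + 16462\right) - 42700} = \sqrt{\left(\left(17 + 6339\right) + 16462\right) - 42700} = \sqrt{\left(6356 + 16462\right) - 42700} = \sqrt{22818 - 42700} = \sqrt{-19882} = i \sqrt{19882}$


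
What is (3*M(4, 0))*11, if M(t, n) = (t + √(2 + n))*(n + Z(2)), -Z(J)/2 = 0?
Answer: 0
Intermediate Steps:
Z(J) = 0 (Z(J) = -2*0 = 0)
M(t, n) = n*(t + √(2 + n)) (M(t, n) = (t + √(2 + n))*(n + 0) = (t + √(2 + n))*n = n*(t + √(2 + n)))
(3*M(4, 0))*11 = (3*(0*(4 + √(2 + 0))))*11 = (3*(0*(4 + √2)))*11 = (3*0)*11 = 0*11 = 0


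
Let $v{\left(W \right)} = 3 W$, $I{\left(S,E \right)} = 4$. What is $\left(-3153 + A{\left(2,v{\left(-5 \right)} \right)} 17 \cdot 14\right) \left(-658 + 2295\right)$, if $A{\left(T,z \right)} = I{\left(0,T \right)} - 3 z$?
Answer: $13929233$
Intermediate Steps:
$A{\left(T,z \right)} = 4 - 3 z$
$\left(-3153 + A{\left(2,v{\left(-5 \right)} \right)} 17 \cdot 14\right) \left(-658 + 2295\right) = \left(-3153 + \left(4 - 3 \cdot 3 \left(-5\right)\right) 17 \cdot 14\right) \left(-658 + 2295\right) = \left(-3153 + \left(4 - -45\right) 17 \cdot 14\right) 1637 = \left(-3153 + \left(4 + 45\right) 17 \cdot 14\right) 1637 = \left(-3153 + 49 \cdot 17 \cdot 14\right) 1637 = \left(-3153 + 833 \cdot 14\right) 1637 = \left(-3153 + 11662\right) 1637 = 8509 \cdot 1637 = 13929233$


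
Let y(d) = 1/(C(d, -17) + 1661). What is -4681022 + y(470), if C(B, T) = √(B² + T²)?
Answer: -11879179320443/2537732 - √221189/2537732 ≈ -4.6810e+6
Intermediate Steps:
y(d) = 1/(1661 + √(289 + d²)) (y(d) = 1/(√(d² + (-17)²) + 1661) = 1/(√(d² + 289) + 1661) = 1/(√(289 + d²) + 1661) = 1/(1661 + √(289 + d²)))
-4681022 + y(470) = -4681022 + 1/(1661 + √(289 + 470²)) = -4681022 + 1/(1661 + √(289 + 220900)) = -4681022 + 1/(1661 + √221189)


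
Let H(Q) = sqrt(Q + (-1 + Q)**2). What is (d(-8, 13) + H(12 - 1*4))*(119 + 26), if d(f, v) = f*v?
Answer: -15080 + 145*sqrt(57) ≈ -13985.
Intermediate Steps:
(d(-8, 13) + H(12 - 1*4))*(119 + 26) = (-8*13 + sqrt((12 - 1*4) + (-1 + (12 - 1*4))**2))*(119 + 26) = (-104 + sqrt((12 - 4) + (-1 + (12 - 4))**2))*145 = (-104 + sqrt(8 + (-1 + 8)**2))*145 = (-104 + sqrt(8 + 7**2))*145 = (-104 + sqrt(8 + 49))*145 = (-104 + sqrt(57))*145 = -15080 + 145*sqrt(57)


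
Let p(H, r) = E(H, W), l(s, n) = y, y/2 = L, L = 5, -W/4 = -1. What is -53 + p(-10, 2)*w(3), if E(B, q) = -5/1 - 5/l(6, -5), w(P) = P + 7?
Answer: -108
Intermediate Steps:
W = 4 (W = -4*(-1) = 4)
w(P) = 7 + P
y = 10 (y = 2*5 = 10)
l(s, n) = 10
E(B, q) = -11/2 (E(B, q) = -5/1 - 5/10 = -5*1 - 5*⅒ = -5 - ½ = -11/2)
p(H, r) = -11/2
-53 + p(-10, 2)*w(3) = -53 - 11*(7 + 3)/2 = -53 - 11/2*10 = -53 - 55 = -108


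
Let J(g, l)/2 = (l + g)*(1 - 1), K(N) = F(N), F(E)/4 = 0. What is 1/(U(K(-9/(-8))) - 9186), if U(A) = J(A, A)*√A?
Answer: -1/9186 ≈ -0.00010886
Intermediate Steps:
F(E) = 0 (F(E) = 4*0 = 0)
K(N) = 0
J(g, l) = 0 (J(g, l) = 2*((l + g)*(1 - 1)) = 2*((g + l)*0) = 2*0 = 0)
U(A) = 0 (U(A) = 0*√A = 0)
1/(U(K(-9/(-8))) - 9186) = 1/(0 - 9186) = 1/(-9186) = -1/9186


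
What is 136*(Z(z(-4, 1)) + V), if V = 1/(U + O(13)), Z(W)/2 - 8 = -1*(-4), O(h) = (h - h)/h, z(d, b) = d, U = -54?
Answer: 88060/27 ≈ 3261.5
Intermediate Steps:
O(h) = 0 (O(h) = 0/h = 0)
Z(W) = 24 (Z(W) = 16 + 2*(-1*(-4)) = 16 + 2*4 = 16 + 8 = 24)
V = -1/54 (V = 1/(-54 + 0) = 1/(-54) = -1/54 ≈ -0.018519)
136*(Z(z(-4, 1)) + V) = 136*(24 - 1/54) = 136*(1295/54) = 88060/27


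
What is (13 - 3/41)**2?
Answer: 280900/1681 ≈ 167.10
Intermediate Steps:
(13 - 3/41)**2 = (530/41)**2 = 280900/1681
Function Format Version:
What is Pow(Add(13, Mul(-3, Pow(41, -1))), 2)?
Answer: Rational(280900, 1681) ≈ 167.10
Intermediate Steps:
Pow(Add(13, Mul(-3, Pow(41, -1))), 2) = Pow(Add(13, Mul(-3, Rational(1, 41))), 2) = Pow(Add(13, Rational(-3, 41)), 2) = Pow(Rational(530, 41), 2) = Rational(280900, 1681)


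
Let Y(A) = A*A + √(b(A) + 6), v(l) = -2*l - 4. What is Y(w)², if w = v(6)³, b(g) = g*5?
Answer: (16777216 + I*√20474)² ≈ 2.8147e+14 + 4.8e+9*I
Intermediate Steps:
b(g) = 5*g
v(l) = -4 - 2*l
w = -4096 (w = (-4 - 2*6)³ = (-4 - 12)³ = (-16)³ = -4096)
Y(A) = A² + √(6 + 5*A) (Y(A) = A*A + √(5*A + 6) = A² + √(6 + 5*A))
Y(w)² = ((-4096)² + √(6 + 5*(-4096)))² = (16777216 + √(6 - 20480))² = (16777216 + √(-20474))² = (16777216 + I*√20474)²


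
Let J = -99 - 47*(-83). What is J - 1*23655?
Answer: -19853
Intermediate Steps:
J = 3802 (J = -99 + 3901 = 3802)
J - 1*23655 = 3802 - 1*23655 = 3802 - 23655 = -19853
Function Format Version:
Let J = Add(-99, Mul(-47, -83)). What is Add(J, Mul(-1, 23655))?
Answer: -19853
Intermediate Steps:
J = 3802 (J = Add(-99, 3901) = 3802)
Add(J, Mul(-1, 23655)) = Add(3802, Mul(-1, 23655)) = Add(3802, -23655) = -19853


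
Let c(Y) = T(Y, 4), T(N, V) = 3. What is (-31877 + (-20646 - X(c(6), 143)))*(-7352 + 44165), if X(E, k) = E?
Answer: -1933639638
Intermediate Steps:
c(Y) = 3
(-31877 + (-20646 - X(c(6), 143)))*(-7352 + 44165) = (-31877 + (-20646 - 1*3))*(-7352 + 44165) = (-31877 + (-20646 - 3))*36813 = (-31877 - 20649)*36813 = -52526*36813 = -1933639638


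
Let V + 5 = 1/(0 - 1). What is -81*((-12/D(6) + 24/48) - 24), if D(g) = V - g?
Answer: 3645/2 ≈ 1822.5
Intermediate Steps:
V = -6 (V = -5 + 1/(0 - 1) = -5 + 1/(-1) = -5 - 1 = -6)
D(g) = -6 - g
-81*((-12/D(6) + 24/48) - 24) = -81*((-12/(-6 - 1*6) + 24/48) - 24) = -81*((-12/(-6 - 6) + 24*(1/48)) - 24) = -81*((-12/(-12) + 1/2) - 24) = -81*((-12*(-1/12) + 1/2) - 24) = -81*((1 + 1/2) - 24) = -81*(3/2 - 24) = -81*(-45/2) = 3645/2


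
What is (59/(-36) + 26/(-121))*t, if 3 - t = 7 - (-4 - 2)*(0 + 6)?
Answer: 80750/1089 ≈ 74.151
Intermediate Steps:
t = -40 (t = 3 - (7 - (-4 - 2)*(0 + 6)) = 3 - (7 - (-6)*6) = 3 - (7 - 1*(-36)) = 3 - (7 + 36) = 3 - 1*43 = 3 - 43 = -40)
(59/(-36) + 26/(-121))*t = (59/(-36) + 26/(-121))*(-40) = (59*(-1/36) + 26*(-1/121))*(-40) = (-59/36 - 26/121)*(-40) = -8075/4356*(-40) = 80750/1089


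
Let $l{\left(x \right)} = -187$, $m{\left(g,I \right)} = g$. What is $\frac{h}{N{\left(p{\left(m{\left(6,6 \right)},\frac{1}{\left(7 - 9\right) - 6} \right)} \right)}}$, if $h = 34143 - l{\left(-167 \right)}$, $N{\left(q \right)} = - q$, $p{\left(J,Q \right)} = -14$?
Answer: $\frac{17165}{7} \approx 2452.1$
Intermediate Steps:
$h = 34330$ ($h = 34143 - -187 = 34143 + 187 = 34330$)
$\frac{h}{N{\left(p{\left(m{\left(6,6 \right)},\frac{1}{\left(7 - 9\right) - 6} \right)} \right)}} = \frac{34330}{\left(-1\right) \left(-14\right)} = \frac{34330}{14} = 34330 \cdot \frac{1}{14} = \frac{17165}{7}$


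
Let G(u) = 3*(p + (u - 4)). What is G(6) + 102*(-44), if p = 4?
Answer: -4470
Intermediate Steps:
G(u) = 3*u (G(u) = 3*(4 + (u - 4)) = 3*(4 + (-4 + u)) = 3*u)
G(6) + 102*(-44) = 3*6 + 102*(-44) = 18 - 4488 = -4470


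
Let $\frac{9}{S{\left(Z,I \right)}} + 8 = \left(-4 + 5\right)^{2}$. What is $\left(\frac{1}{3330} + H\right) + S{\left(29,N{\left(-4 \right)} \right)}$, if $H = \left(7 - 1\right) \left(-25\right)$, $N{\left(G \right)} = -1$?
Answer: $- \frac{3526463}{23310} \approx -151.29$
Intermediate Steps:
$H = -150$ ($H = 6 \left(-25\right) = -150$)
$S{\left(Z,I \right)} = - \frac{9}{7}$ ($S{\left(Z,I \right)} = \frac{9}{-8 + \left(-4 + 5\right)^{2}} = \frac{9}{-8 + 1^{2}} = \frac{9}{-8 + 1} = \frac{9}{-7} = 9 \left(- \frac{1}{7}\right) = - \frac{9}{7}$)
$\left(\frac{1}{3330} + H\right) + S{\left(29,N{\left(-4 \right)} \right)} = \left(\frac{1}{3330} - 150\right) - \frac{9}{7} = - \frac{499499}{3330} - \frac{9}{7} = - \frac{3526463}{23310}$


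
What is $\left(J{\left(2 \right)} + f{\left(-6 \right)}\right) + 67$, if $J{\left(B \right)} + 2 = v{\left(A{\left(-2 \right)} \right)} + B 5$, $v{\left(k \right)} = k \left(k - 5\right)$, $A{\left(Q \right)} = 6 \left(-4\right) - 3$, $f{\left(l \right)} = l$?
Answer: $933$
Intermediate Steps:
$A{\left(Q \right)} = -27$ ($A{\left(Q \right)} = -24 - 3 = -27$)
$v{\left(k \right)} = k \left(-5 + k\right)$
$J{\left(B \right)} = 862 + 5 B$ ($J{\left(B \right)} = -2 + \left(- 27 \left(-5 - 27\right) + B 5\right) = -2 + \left(\left(-27\right) \left(-32\right) + 5 B\right) = -2 + \left(864 + 5 B\right) = 862 + 5 B$)
$\left(J{\left(2 \right)} + f{\left(-6 \right)}\right) + 67 = \left(\left(862 + 5 \cdot 2\right) - 6\right) + 67 = \left(\left(862 + 10\right) - 6\right) + 67 = \left(872 - 6\right) + 67 = 866 + 67 = 933$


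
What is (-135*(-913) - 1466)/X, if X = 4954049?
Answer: 121789/4954049 ≈ 0.024584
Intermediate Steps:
(-135*(-913) - 1466)/X = (-135*(-913) - 1466)/4954049 = (123255 - 1466)*(1/4954049) = 121789*(1/4954049) = 121789/4954049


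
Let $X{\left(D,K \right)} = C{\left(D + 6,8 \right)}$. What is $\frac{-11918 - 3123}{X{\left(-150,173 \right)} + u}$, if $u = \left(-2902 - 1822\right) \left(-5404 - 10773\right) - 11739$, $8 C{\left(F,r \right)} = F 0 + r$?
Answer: $- \frac{1157}{5877570} \approx -0.00019685$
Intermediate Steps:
$C{\left(F,r \right)} = \frac{r}{8}$ ($C{\left(F,r \right)} = \frac{F 0 + r}{8} = \frac{0 + r}{8} = \frac{r}{8}$)
$X{\left(D,K \right)} = 1$ ($X{\left(D,K \right)} = \frac{1}{8} \cdot 8 = 1$)
$u = 76408409$ ($u = \left(-4724\right) \left(-16177\right) - 11739 = 76420148 - 11739 = 76408409$)
$\frac{-11918 - 3123}{X{\left(-150,173 \right)} + u} = \frac{-11918 - 3123}{1 + 76408409} = - \frac{15041}{76408410} = \left(-15041\right) \frac{1}{76408410} = - \frac{1157}{5877570}$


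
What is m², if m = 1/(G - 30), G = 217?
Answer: 1/34969 ≈ 2.8597e-5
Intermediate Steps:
m = 1/187 (m = 1/(217 - 30) = 1/187 ≈ 0.0053476)
m² = (1/187)² = 1/34969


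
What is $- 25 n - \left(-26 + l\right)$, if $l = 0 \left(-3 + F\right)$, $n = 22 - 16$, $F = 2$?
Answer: $-124$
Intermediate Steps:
$n = 6$ ($n = 22 - 16 = 6$)
$l = 0$ ($l = 0 \left(-3 + 2\right) = 0 \left(-1\right) = 0$)
$- 25 n - \left(-26 + l\right) = \left(-25\right) 6 + \left(\left(13 + 13\right) - 0\right) = -150 + \left(26 + 0\right) = -150 + 26 = -124$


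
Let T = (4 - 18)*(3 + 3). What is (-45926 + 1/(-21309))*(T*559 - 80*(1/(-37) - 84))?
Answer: 1456850128292020/788433 ≈ 1.8478e+9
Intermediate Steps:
T = -84 (T = -14*6 = -84)
(-45926 + 1/(-21309))*(T*559 - 80*(1/(-37) - 84)) = (-45926 + 1/(-21309))*(-84*559 - 80*(1/(-37) - 84)) = (-45926 - 1/21309)*(-46956 - 80*(-1/37 - 84)) = -978637135*(-46956 - 80*(-3109/37))/21309 = -978637135*(-46956 + 248720/37)/21309 = -978637135/21309*(-1488652/37) = 1456850128292020/788433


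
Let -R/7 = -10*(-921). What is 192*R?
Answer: -12378240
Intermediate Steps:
R = -64470 (R = -(-70)*(-921) = -7*9210 = -64470)
192*R = 192*(-64470) = -12378240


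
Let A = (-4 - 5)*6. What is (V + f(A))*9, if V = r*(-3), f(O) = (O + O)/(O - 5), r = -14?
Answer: 23274/59 ≈ 394.47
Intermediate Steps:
A = -54 (A = -9*6 = -54)
f(O) = 2*O/(-5 + O) (f(O) = (2*O)/(-5 + O) = 2*O/(-5 + O))
V = 42 (V = -14*(-3) = 42)
(V + f(A))*9 = (42 + 2*(-54)/(-5 - 54))*9 = (42 + 2*(-54)/(-59))*9 = (42 + 2*(-54)*(-1/59))*9 = (42 + 108/59)*9 = (2586/59)*9 = 23274/59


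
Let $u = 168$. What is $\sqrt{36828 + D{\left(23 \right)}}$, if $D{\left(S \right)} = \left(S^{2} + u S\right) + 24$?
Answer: $\sqrt{41245} \approx 203.09$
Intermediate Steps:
$D{\left(S \right)} = 24 + S^{2} + 168 S$ ($D{\left(S \right)} = \left(S^{2} + 168 S\right) + 24 = 24 + S^{2} + 168 S$)
$\sqrt{36828 + D{\left(23 \right)}} = \sqrt{36828 + \left(24 + 23^{2} + 168 \cdot 23\right)} = \sqrt{36828 + \left(24 + 529 + 3864\right)} = \sqrt{36828 + 4417} = \sqrt{41245}$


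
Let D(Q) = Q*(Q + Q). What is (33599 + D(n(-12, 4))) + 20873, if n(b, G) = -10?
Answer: 54672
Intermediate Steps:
D(Q) = 2*Q² (D(Q) = Q*(2*Q) = 2*Q²)
(33599 + D(n(-12, 4))) + 20873 = (33599 + 2*(-10)²) + 20873 = (33599 + 2*100) + 20873 = (33599 + 200) + 20873 = 33799 + 20873 = 54672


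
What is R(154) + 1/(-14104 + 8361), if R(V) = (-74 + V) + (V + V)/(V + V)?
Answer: 465182/5743 ≈ 81.000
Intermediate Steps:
R(V) = -73 + V (R(V) = (-74 + V) + (2*V)/((2*V)) = (-74 + V) + (2*V)*(1/(2*V)) = (-74 + V) + 1 = -73 + V)
R(154) + 1/(-14104 + 8361) = (-73 + 154) + 1/(-14104 + 8361) = 81 + 1/(-5743) = 81 - 1/5743 = 465182/5743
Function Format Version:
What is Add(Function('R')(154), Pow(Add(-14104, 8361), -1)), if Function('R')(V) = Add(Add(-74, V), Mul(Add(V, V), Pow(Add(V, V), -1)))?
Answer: Rational(465182, 5743) ≈ 81.000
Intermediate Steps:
Function('R')(V) = Add(-73, V) (Function('R')(V) = Add(Add(-74, V), Mul(Mul(2, V), Pow(Mul(2, V), -1))) = Add(Add(-74, V), Mul(Mul(2, V), Mul(Rational(1, 2), Pow(V, -1)))) = Add(Add(-74, V), 1) = Add(-73, V))
Add(Function('R')(154), Pow(Add(-14104, 8361), -1)) = Add(Add(-73, 154), Pow(Add(-14104, 8361), -1)) = Add(81, Pow(-5743, -1)) = Add(81, Rational(-1, 5743)) = Rational(465182, 5743)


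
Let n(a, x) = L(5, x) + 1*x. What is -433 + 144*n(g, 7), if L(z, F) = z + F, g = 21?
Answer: 2303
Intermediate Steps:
L(z, F) = F + z
n(a, x) = 5 + 2*x (n(a, x) = (x + 5) + 1*x = (5 + x) + x = 5 + 2*x)
-433 + 144*n(g, 7) = -433 + 144*(5 + 2*7) = -433 + 144*(5 + 14) = -433 + 144*19 = -433 + 2736 = 2303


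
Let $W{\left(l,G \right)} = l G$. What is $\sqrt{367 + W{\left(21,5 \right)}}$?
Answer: $2 \sqrt{118} \approx 21.726$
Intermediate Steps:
$W{\left(l,G \right)} = G l$
$\sqrt{367 + W{\left(21,5 \right)}} = \sqrt{367 + 5 \cdot 21} = \sqrt{367 + 105} = \sqrt{472} = 2 \sqrt{118}$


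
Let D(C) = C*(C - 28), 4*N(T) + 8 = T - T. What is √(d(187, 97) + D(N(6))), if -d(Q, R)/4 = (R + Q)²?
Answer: 2*I*√80641 ≈ 567.95*I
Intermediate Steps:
d(Q, R) = -4*(Q + R)² (d(Q, R) = -4*(R + Q)² = -4*(Q + R)²)
N(T) = -2 (N(T) = -2 + (T - T)/4 = -2 + (¼)*0 = -2 + 0 = -2)
D(C) = C*(-28 + C)
√(d(187, 97) + D(N(6))) = √(-4*(187 + 97)² - 2*(-28 - 2)) = √(-4*284² - 2*(-30)) = √(-4*80656 + 60) = √(-322624 + 60) = √(-322564) = 2*I*√80641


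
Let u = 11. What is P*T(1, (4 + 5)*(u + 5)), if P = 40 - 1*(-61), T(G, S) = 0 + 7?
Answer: 707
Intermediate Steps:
T(G, S) = 7
P = 101 (P = 40 + 61 = 101)
P*T(1, (4 + 5)*(u + 5)) = 101*7 = 707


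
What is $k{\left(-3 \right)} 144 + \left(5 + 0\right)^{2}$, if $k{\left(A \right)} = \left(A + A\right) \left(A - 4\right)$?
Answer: $6073$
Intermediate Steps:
$k{\left(A \right)} = 2 A \left(-4 + A\right)$
$k{\left(-3 \right)} 144 + \left(5 + 0\right)^{2} = 2 \left(-3\right) \left(-4 - 3\right) 144 + \left(5 + 0\right)^{2} = 2 \left(-3\right) \left(-7\right) 144 + 5^{2} = 42 \cdot 144 + 25 = 6048 + 25 = 6073$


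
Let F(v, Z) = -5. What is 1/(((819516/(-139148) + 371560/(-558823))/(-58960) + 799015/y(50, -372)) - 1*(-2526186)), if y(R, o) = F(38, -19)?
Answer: 1146169175330960/2712275251754619672817 ≈ 4.2259e-7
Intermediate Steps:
y(R, o) = -5
1/(((819516/(-139148) + 371560/(-558823))/(-58960) + 799015/y(50, -372)) - 1*(-2526186)) = 1/(((819516/(-139148) + 371560/(-558823))/(-58960) + 799015/(-5)) - 1*(-2526186)) = 1/(((819516*(-1/139148) + 371560*(-1/558823))*(-1/58960) + 799015*(-1/5)) + 2526186) = 1/(((-204879/34787 - 371560/558823)*(-1/58960) - 159803) + 2526186) = 1/((-127416555137/19439775701*(-1/58960) - 159803) + 2526186) = 1/((127416555137/1146169175330960 - 159803) + 2526186) = 1/(-183161272597996845743/1146169175330960 + 2526186) = 1/(2712275251754619672817/1146169175330960) = 1146169175330960/2712275251754619672817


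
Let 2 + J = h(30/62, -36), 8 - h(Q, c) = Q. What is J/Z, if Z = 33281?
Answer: 171/1031711 ≈ 0.00016574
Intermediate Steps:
h(Q, c) = 8 - Q
J = 171/31 (J = -2 + (8 - 30/62) = -2 + (8 - 1*15/31) = -2 + (8 - 15/31) = -2 + 233/31 = 171/31 ≈ 5.5161)
J/Z = (171/31)/33281 = (171/31)*(1/33281) = 171/1031711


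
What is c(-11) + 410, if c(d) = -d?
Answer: 421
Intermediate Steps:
c(-11) + 410 = -1*(-11) + 410 = 11 + 410 = 421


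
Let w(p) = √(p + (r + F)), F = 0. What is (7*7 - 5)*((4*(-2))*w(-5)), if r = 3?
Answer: -352*I*√2 ≈ -497.8*I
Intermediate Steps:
w(p) = √(3 + p) (w(p) = √(p + (3 + 0)) = √(p + 3) = √(3 + p))
(7*7 - 5)*((4*(-2))*w(-5)) = (7*7 - 5)*((4*(-2))*√(3 - 5)) = (49 - 5)*(-8*I*√2) = 44*(-8*I*√2) = -352*I*√2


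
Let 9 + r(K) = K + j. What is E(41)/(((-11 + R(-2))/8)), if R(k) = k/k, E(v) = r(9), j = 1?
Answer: -⅘ ≈ -0.80000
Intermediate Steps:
r(K) = -8 + K (r(K) = -9 + (K + 1) = -9 + (1 + K) = -8 + K)
E(v) = 1 (E(v) = -8 + 9 = 1)
R(k) = 1
E(41)/(((-11 + R(-2))/8)) = 1/((-11 + 1)/8) = 1/((⅛)*(-10)) = 1/(-5/4) = 1*(-⅘) = -⅘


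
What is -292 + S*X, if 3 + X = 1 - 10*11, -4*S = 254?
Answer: 6820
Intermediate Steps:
S = -127/2 (S = -¼*254 = -127/2 ≈ -63.500)
X = -112 (X = -3 + (1 - 10*11) = -3 + (1 - 110) = -3 - 109 = -112)
-292 + S*X = -292 - 127/2*(-112) = -292 + 7112 = 6820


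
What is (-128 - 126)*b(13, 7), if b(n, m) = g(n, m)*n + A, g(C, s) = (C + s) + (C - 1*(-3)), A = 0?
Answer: -118872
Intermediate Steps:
g(C, s) = 3 + s + 2*C (g(C, s) = (C + s) + (C + 3) = (C + s) + (3 + C) = 3 + s + 2*C)
b(n, m) = n*(3 + m + 2*n) (b(n, m) = (3 + m + 2*n)*n + 0 = n*(3 + m + 2*n) + 0 = n*(3 + m + 2*n))
(-128 - 126)*b(13, 7) = (-128 - 126)*(13*(3 + 7 + 2*13)) = -3302*(3 + 7 + 26) = -3302*36 = -254*468 = -118872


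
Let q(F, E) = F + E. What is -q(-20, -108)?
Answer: 128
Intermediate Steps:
q(F, E) = E + F
-q(-20, -108) = -(-108 - 20) = -1*(-128) = 128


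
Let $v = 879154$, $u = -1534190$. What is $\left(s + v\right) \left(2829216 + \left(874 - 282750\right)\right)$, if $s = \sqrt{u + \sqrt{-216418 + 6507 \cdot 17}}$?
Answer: $2239504150360 + 2547340 \sqrt{-1534190 + i \sqrt{105799}} \approx 2.2395 \cdot 10^{12} + 3.1552 \cdot 10^{9} i$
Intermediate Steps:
$s = \sqrt{-1534190 + i \sqrt{105799}}$ ($s = \sqrt{-1534190 + \sqrt{-216418 + 6507 \cdot 17}} = \sqrt{-1534190 + \sqrt{-216418 + 110619}} = \sqrt{-1534190 + \sqrt{-105799}} = \sqrt{-1534190 + i \sqrt{105799}} \approx 0.13 + 1238.6 i$)
$\left(s + v\right) \left(2829216 + \left(874 - 282750\right)\right) = \left(\sqrt{-1534190 + i \sqrt{105799}} + 879154\right) \left(2829216 + \left(874 - 282750\right)\right) = \left(879154 + \sqrt{-1534190 + i \sqrt{105799}}\right) \left(2829216 + \left(874 - 282750\right)\right) = \left(879154 + \sqrt{-1534190 + i \sqrt{105799}}\right) \left(2829216 - 281876\right) = \left(879154 + \sqrt{-1534190 + i \sqrt{105799}}\right) 2547340 = 2239504150360 + 2547340 \sqrt{-1534190 + i \sqrt{105799}}$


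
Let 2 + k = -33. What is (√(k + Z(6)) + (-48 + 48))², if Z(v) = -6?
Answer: -41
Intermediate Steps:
k = -35 (k = -2 - 33 = -35)
(√(k + Z(6)) + (-48 + 48))² = (√(-35 - 6) + (-48 + 48))² = (√(-41) + 0)² = (I*√41 + 0)² = (I*√41)² = -41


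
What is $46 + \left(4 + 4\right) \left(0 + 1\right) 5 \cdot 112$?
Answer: $4526$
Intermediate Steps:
$46 + \left(4 + 4\right) \left(0 + 1\right) 5 \cdot 112 = 46 + 8 \cdot 1 \cdot 5 \cdot 112 = 46 + 8 \cdot 5 \cdot 112 = 46 + 40 \cdot 112 = 46 + 4480 = 4526$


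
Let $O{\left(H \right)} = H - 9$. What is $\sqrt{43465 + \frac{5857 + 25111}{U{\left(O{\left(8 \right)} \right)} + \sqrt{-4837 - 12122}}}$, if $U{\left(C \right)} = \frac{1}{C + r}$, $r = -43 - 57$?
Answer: $\sqrt{\frac{3084303 + 4389965 i \sqrt{16959}}{-1 + 101 i \sqrt{16959}}} \approx 208.48 - 0.5703 i$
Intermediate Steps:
$r = -100$ ($r = -43 - 57 = -100$)
$O{\left(H \right)} = -9 + H$
$U{\left(C \right)} = \frac{1}{-100 + C}$ ($U{\left(C \right)} = \frac{1}{C - 100} = \frac{1}{-100 + C}$)
$\sqrt{43465 + \frac{5857 + 25111}{U{\left(O{\left(8 \right)} \right)} + \sqrt{-4837 - 12122}}} = \sqrt{43465 + \frac{5857 + 25111}{\frac{1}{-100 + \left(-9 + 8\right)} + \sqrt{-4837 - 12122}}} = \sqrt{43465 + \frac{30968}{\frac{1}{-100 - 1} + \sqrt{-16959}}} = \sqrt{43465 + \frac{30968}{\frac{1}{-101} + i \sqrt{16959}}} = \sqrt{43465 + \frac{30968}{- \frac{1}{101} + i \sqrt{16959}}}$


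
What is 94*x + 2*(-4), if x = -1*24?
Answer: -2264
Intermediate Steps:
x = -24
94*x + 2*(-4) = 94*(-24) + 2*(-4) = -2256 - 8 = -2264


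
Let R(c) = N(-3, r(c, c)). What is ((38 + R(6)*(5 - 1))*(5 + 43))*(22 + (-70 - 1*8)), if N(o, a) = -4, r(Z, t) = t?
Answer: -59136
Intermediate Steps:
R(c) = -4
((38 + R(6)*(5 - 1))*(5 + 43))*(22 + (-70 - 1*8)) = ((38 - 4*(5 - 1))*(5 + 43))*(22 + (-70 - 1*8)) = ((38 - 4*4)*48)*(22 + (-70 - 8)) = ((38 - 16)*48)*(22 - 78) = (22*48)*(-56) = 1056*(-56) = -59136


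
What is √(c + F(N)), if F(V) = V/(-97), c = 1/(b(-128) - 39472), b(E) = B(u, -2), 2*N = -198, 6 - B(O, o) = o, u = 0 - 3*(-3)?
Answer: √3738852736678/1914004 ≈ 1.0102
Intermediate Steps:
u = 9 (u = 0 + 9 = 9)
B(O, o) = 6 - o
N = -99 (N = (½)*(-198) = -99)
b(E) = 8 (b(E) = 6 - 1*(-2) = 6 + 2 = 8)
c = -1/39464 (c = 1/(8 - 39472) = 1/(-39464) = -1/39464 ≈ -2.5340e-5)
F(V) = -V/97 (F(V) = V*(-1/97) = -V/97)
√(c + F(N)) = √(-1/39464 - 1/97*(-99)) = √(-1/39464 + 99/97) = √(3906839/3828008) = √3738852736678/1914004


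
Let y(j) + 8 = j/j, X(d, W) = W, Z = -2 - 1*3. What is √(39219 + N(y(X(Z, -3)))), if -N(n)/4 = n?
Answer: √39247 ≈ 198.11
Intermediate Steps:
Z = -5 (Z = -2 - 3 = -5)
y(j) = -7 (y(j) = -8 + j/j = -8 + 1 = -7)
N(n) = -4*n
√(39219 + N(y(X(Z, -3)))) = √(39219 - 4*(-7)) = √(39219 + 28) = √39247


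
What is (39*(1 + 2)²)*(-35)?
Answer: -12285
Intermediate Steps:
(39*(1 + 2)²)*(-35) = (39*3²)*(-35) = (39*9)*(-35) = 351*(-35) = -12285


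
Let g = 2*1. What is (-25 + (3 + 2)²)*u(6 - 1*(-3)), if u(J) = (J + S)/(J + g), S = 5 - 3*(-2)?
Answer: 0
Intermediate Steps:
g = 2
S = 11 (S = 5 + 6 = 11)
u(J) = (11 + J)/(2 + J) (u(J) = (J + 11)/(J + 2) = (11 + J)/(2 + J))
(-25 + (3 + 2)²)*u(6 - 1*(-3)) = (-25 + (3 + 2)²)*((11 + (6 - 1*(-3)))/(2 + (6 - 1*(-3)))) = (-25 + 5²)*((11 + (6 + 3))/(2 + (6 + 3))) = (-25 + 25)*((11 + 9)/(2 + 9)) = 0*(20/11) = 0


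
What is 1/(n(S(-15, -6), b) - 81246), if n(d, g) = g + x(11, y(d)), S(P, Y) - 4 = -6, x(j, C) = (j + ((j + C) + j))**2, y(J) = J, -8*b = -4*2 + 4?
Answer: -2/160569 ≈ -1.2456e-5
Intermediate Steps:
b = 1/2 (b = -(-4*2 + 4)/8 = -(-8 + 4)/8 = -1/8*(-4) = 1/2 ≈ 0.50000)
x(j, C) = (C + 3*j)**2 (x(j, C) = (j + ((C + j) + j))**2 = (j + (C + 2*j))**2 = (C + 3*j)**2)
S(P, Y) = -2 (S(P, Y) = 4 - 6 = -2)
n(d, g) = g + (33 + d)**2 (n(d, g) = g + (d + 3*11)**2 = g + (d + 33)**2 = g + (33 + d)**2)
1/(n(S(-15, -6), b) - 81246) = 1/((1/2 + (33 - 2)**2) - 81246) = 1/((1/2 + 31**2) - 81246) = 1/((1/2 + 961) - 81246) = 1/(1923/2 - 81246) = 1/(-160569/2) = -2/160569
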